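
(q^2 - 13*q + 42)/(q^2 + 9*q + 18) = (q^2 - 13*q + 42)/(q^2 + 9*q + 18)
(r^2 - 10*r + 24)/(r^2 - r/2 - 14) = 2*(r - 6)/(2*r + 7)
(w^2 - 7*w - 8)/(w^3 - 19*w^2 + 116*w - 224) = (w + 1)/(w^2 - 11*w + 28)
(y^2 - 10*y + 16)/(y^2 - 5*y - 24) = (y - 2)/(y + 3)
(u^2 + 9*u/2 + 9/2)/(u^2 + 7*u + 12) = (u + 3/2)/(u + 4)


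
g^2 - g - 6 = (g - 3)*(g + 2)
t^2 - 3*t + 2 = (t - 2)*(t - 1)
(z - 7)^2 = z^2 - 14*z + 49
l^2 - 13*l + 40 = (l - 8)*(l - 5)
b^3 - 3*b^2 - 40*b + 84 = (b - 7)*(b - 2)*(b + 6)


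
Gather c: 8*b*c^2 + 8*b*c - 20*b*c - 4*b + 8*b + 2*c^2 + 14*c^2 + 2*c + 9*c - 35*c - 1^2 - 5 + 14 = 4*b + c^2*(8*b + 16) + c*(-12*b - 24) + 8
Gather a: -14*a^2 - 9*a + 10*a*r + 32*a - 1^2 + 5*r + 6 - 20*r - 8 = -14*a^2 + a*(10*r + 23) - 15*r - 3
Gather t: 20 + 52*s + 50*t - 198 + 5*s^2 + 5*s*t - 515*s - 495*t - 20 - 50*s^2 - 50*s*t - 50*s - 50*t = -45*s^2 - 513*s + t*(-45*s - 495) - 198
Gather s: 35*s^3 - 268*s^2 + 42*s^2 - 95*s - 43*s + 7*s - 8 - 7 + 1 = 35*s^3 - 226*s^2 - 131*s - 14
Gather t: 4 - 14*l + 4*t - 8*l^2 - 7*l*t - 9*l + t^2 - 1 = -8*l^2 - 23*l + t^2 + t*(4 - 7*l) + 3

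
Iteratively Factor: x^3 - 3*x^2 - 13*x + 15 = (x - 5)*(x^2 + 2*x - 3) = (x - 5)*(x + 3)*(x - 1)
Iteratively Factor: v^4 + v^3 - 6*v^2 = (v)*(v^3 + v^2 - 6*v) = v*(v - 2)*(v^2 + 3*v) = v^2*(v - 2)*(v + 3)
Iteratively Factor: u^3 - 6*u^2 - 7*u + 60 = (u - 4)*(u^2 - 2*u - 15) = (u - 4)*(u + 3)*(u - 5)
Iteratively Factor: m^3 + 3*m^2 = (m)*(m^2 + 3*m) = m*(m + 3)*(m)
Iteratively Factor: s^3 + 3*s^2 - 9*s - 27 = (s - 3)*(s^2 + 6*s + 9) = (s - 3)*(s + 3)*(s + 3)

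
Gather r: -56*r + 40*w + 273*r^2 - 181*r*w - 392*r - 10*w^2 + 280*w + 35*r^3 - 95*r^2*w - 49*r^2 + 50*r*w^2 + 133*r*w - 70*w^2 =35*r^3 + r^2*(224 - 95*w) + r*(50*w^2 - 48*w - 448) - 80*w^2 + 320*w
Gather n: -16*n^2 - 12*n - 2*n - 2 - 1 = -16*n^2 - 14*n - 3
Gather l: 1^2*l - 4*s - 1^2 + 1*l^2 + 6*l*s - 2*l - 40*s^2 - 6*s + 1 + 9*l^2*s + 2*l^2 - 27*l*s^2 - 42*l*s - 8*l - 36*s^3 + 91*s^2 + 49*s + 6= l^2*(9*s + 3) + l*(-27*s^2 - 36*s - 9) - 36*s^3 + 51*s^2 + 39*s + 6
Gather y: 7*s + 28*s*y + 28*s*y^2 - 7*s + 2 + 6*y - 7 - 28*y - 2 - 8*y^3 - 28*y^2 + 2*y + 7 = -8*y^3 + y^2*(28*s - 28) + y*(28*s - 20)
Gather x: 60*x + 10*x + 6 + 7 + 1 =70*x + 14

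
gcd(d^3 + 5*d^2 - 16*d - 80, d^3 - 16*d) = d^2 - 16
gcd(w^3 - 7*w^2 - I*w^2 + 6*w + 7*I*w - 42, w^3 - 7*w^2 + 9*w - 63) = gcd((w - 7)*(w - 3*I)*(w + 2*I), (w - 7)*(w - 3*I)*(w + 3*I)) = w^2 + w*(-7 - 3*I) + 21*I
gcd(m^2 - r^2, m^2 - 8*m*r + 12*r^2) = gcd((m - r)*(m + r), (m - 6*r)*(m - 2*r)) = 1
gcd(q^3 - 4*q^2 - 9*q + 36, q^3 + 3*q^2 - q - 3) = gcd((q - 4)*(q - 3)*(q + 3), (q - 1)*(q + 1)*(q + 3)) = q + 3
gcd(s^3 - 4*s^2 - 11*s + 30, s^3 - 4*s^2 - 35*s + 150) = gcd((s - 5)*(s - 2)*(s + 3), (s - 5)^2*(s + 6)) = s - 5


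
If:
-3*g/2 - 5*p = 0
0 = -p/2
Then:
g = 0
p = 0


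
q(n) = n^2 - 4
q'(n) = 2*n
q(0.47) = -3.78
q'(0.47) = 0.94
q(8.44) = 67.23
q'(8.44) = 16.88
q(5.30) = 24.09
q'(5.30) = 10.60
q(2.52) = 2.35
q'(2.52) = 5.04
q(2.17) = 0.71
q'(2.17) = 4.34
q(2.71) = 3.34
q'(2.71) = 5.42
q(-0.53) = -3.72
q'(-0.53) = -1.06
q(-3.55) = 8.60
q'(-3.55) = -7.10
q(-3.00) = 5.00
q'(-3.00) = -6.00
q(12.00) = 140.00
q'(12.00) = 24.00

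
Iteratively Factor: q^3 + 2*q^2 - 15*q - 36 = (q + 3)*(q^2 - q - 12) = (q + 3)^2*(q - 4)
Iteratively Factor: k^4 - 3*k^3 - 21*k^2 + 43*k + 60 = (k - 5)*(k^3 + 2*k^2 - 11*k - 12) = (k - 5)*(k + 1)*(k^2 + k - 12) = (k - 5)*(k - 3)*(k + 1)*(k + 4)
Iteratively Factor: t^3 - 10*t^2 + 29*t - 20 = (t - 4)*(t^2 - 6*t + 5) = (t - 5)*(t - 4)*(t - 1)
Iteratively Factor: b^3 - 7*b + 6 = (b - 2)*(b^2 + 2*b - 3) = (b - 2)*(b + 3)*(b - 1)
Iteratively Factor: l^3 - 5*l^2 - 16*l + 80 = (l - 4)*(l^2 - l - 20) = (l - 5)*(l - 4)*(l + 4)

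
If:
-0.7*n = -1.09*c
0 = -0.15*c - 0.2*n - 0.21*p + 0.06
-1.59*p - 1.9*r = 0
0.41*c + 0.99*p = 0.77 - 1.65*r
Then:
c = 0.69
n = 1.08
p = -1.24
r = 1.04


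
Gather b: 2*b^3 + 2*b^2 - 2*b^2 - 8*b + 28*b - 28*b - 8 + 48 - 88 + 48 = 2*b^3 - 8*b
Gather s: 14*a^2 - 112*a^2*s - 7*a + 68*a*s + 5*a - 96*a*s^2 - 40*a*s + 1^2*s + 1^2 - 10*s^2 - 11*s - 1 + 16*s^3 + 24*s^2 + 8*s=14*a^2 - 2*a + 16*s^3 + s^2*(14 - 96*a) + s*(-112*a^2 + 28*a - 2)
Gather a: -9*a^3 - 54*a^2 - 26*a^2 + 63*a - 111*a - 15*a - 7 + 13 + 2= -9*a^3 - 80*a^2 - 63*a + 8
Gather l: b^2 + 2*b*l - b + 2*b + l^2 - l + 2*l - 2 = b^2 + b + l^2 + l*(2*b + 1) - 2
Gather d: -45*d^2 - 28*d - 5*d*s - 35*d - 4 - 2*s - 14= -45*d^2 + d*(-5*s - 63) - 2*s - 18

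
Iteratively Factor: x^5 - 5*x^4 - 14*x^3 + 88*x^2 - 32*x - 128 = (x + 4)*(x^4 - 9*x^3 + 22*x^2 - 32) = (x + 1)*(x + 4)*(x^3 - 10*x^2 + 32*x - 32) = (x - 2)*(x + 1)*(x + 4)*(x^2 - 8*x + 16) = (x - 4)*(x - 2)*(x + 1)*(x + 4)*(x - 4)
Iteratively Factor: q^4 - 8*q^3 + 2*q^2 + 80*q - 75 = (q - 1)*(q^3 - 7*q^2 - 5*q + 75) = (q - 1)*(q + 3)*(q^2 - 10*q + 25) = (q - 5)*(q - 1)*(q + 3)*(q - 5)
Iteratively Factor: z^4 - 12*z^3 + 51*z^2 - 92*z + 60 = (z - 2)*(z^3 - 10*z^2 + 31*z - 30) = (z - 2)^2*(z^2 - 8*z + 15) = (z - 3)*(z - 2)^2*(z - 5)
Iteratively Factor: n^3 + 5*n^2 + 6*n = (n + 3)*(n^2 + 2*n) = n*(n + 3)*(n + 2)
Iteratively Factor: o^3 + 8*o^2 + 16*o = (o + 4)*(o^2 + 4*o) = o*(o + 4)*(o + 4)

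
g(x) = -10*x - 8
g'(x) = -10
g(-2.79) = 19.90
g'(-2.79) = -10.00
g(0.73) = -15.30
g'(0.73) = -10.00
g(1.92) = -27.20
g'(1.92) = -10.00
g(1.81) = -26.10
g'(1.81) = -10.00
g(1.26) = -20.60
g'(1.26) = -10.00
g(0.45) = -12.50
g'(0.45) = -10.00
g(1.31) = -21.10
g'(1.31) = -10.00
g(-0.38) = -4.20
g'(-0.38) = -10.00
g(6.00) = -68.00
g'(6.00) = -10.00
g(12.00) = -128.00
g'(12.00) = -10.00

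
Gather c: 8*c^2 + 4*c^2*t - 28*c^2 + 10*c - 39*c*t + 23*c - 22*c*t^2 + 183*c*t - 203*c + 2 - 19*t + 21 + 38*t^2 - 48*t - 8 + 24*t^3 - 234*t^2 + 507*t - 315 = c^2*(4*t - 20) + c*(-22*t^2 + 144*t - 170) + 24*t^3 - 196*t^2 + 440*t - 300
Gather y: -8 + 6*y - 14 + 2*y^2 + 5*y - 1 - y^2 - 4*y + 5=y^2 + 7*y - 18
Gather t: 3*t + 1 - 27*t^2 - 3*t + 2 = 3 - 27*t^2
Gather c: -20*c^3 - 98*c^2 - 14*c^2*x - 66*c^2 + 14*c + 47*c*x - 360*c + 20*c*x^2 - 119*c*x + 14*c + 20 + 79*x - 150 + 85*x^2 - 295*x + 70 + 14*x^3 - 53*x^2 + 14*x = -20*c^3 + c^2*(-14*x - 164) + c*(20*x^2 - 72*x - 332) + 14*x^3 + 32*x^2 - 202*x - 60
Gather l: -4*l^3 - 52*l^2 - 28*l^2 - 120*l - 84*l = -4*l^3 - 80*l^2 - 204*l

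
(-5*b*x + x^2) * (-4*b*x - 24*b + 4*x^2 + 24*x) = 20*b^2*x^2 + 120*b^2*x - 24*b*x^3 - 144*b*x^2 + 4*x^4 + 24*x^3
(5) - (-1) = 6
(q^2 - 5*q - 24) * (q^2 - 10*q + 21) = q^4 - 15*q^3 + 47*q^2 + 135*q - 504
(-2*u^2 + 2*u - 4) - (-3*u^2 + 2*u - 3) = u^2 - 1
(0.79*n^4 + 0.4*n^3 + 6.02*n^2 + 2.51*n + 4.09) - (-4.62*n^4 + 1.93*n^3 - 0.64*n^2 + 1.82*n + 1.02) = 5.41*n^4 - 1.53*n^3 + 6.66*n^2 + 0.69*n + 3.07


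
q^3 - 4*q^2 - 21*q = q*(q - 7)*(q + 3)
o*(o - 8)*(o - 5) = o^3 - 13*o^2 + 40*o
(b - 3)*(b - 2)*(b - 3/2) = b^3 - 13*b^2/2 + 27*b/2 - 9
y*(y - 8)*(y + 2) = y^3 - 6*y^2 - 16*y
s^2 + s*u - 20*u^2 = (s - 4*u)*(s + 5*u)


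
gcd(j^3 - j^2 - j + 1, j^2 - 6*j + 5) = j - 1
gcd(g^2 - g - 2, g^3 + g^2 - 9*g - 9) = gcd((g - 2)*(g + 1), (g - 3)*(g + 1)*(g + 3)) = g + 1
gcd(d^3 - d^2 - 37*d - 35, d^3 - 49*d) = d - 7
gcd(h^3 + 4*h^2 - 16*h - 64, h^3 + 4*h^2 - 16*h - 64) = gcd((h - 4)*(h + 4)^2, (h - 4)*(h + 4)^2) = h^3 + 4*h^2 - 16*h - 64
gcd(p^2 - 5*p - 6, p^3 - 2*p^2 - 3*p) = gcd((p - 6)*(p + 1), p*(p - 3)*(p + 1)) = p + 1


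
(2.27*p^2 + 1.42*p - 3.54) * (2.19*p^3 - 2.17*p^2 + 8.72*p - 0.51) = 4.9713*p^5 - 1.8161*p^4 + 8.9604*p^3 + 18.9065*p^2 - 31.593*p + 1.8054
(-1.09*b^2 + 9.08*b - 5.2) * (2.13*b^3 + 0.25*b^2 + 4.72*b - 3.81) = -2.3217*b^5 + 19.0679*b^4 - 13.9508*b^3 + 45.7105*b^2 - 59.1388*b + 19.812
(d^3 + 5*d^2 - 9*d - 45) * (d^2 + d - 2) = d^5 + 6*d^4 - 6*d^3 - 64*d^2 - 27*d + 90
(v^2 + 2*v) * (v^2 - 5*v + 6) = v^4 - 3*v^3 - 4*v^2 + 12*v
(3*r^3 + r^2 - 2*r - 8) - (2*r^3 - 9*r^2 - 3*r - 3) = r^3 + 10*r^2 + r - 5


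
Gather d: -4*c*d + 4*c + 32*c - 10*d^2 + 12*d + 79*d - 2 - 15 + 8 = 36*c - 10*d^2 + d*(91 - 4*c) - 9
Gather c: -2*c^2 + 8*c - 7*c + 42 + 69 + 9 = -2*c^2 + c + 120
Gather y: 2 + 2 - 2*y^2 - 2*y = -2*y^2 - 2*y + 4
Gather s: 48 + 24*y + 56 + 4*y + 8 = 28*y + 112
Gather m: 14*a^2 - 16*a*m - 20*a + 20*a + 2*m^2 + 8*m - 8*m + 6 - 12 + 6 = 14*a^2 - 16*a*m + 2*m^2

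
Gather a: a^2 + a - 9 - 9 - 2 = a^2 + a - 20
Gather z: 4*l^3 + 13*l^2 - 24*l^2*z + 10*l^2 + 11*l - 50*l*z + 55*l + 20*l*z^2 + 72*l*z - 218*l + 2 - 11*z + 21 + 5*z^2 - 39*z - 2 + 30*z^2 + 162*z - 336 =4*l^3 + 23*l^2 - 152*l + z^2*(20*l + 35) + z*(-24*l^2 + 22*l + 112) - 315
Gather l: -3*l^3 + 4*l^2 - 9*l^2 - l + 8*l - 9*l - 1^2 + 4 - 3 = -3*l^3 - 5*l^2 - 2*l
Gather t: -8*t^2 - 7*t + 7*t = -8*t^2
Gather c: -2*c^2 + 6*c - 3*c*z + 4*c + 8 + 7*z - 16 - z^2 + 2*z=-2*c^2 + c*(10 - 3*z) - z^2 + 9*z - 8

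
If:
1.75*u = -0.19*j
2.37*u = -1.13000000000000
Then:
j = 4.39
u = -0.48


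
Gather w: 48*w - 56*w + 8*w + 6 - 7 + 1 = 0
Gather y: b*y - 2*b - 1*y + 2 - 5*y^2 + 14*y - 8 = -2*b - 5*y^2 + y*(b + 13) - 6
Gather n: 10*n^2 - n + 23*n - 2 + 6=10*n^2 + 22*n + 4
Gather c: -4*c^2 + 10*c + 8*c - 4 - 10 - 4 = -4*c^2 + 18*c - 18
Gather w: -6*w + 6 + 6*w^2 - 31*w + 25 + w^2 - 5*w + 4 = 7*w^2 - 42*w + 35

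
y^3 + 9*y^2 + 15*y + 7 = (y + 1)^2*(y + 7)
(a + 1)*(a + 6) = a^2 + 7*a + 6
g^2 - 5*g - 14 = (g - 7)*(g + 2)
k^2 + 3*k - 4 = (k - 1)*(k + 4)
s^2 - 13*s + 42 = (s - 7)*(s - 6)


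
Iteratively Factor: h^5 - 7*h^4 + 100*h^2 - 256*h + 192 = (h - 2)*(h^4 - 5*h^3 - 10*h^2 + 80*h - 96) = (h - 3)*(h - 2)*(h^3 - 2*h^2 - 16*h + 32) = (h - 3)*(h - 2)*(h + 4)*(h^2 - 6*h + 8) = (h - 4)*(h - 3)*(h - 2)*(h + 4)*(h - 2)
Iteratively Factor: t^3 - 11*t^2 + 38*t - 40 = (t - 5)*(t^2 - 6*t + 8) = (t - 5)*(t - 2)*(t - 4)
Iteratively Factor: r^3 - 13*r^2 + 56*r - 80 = (r - 5)*(r^2 - 8*r + 16) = (r - 5)*(r - 4)*(r - 4)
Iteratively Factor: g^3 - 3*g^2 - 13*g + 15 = (g + 3)*(g^2 - 6*g + 5) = (g - 5)*(g + 3)*(g - 1)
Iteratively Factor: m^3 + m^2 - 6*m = (m - 2)*(m^2 + 3*m) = (m - 2)*(m + 3)*(m)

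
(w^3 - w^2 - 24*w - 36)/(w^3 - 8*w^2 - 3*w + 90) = (w + 2)/(w - 5)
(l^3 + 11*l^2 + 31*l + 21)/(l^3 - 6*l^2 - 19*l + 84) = (l^3 + 11*l^2 + 31*l + 21)/(l^3 - 6*l^2 - 19*l + 84)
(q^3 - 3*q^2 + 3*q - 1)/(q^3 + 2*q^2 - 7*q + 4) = (q - 1)/(q + 4)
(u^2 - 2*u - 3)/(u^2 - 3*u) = (u + 1)/u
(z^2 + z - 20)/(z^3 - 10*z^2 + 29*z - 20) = (z + 5)/(z^2 - 6*z + 5)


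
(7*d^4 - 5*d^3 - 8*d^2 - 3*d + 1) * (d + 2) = 7*d^5 + 9*d^4 - 18*d^3 - 19*d^2 - 5*d + 2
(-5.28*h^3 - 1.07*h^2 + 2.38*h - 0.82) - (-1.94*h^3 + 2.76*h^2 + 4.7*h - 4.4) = -3.34*h^3 - 3.83*h^2 - 2.32*h + 3.58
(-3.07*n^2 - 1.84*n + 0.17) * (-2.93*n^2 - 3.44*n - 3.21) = 8.9951*n^4 + 15.952*n^3 + 15.6862*n^2 + 5.3216*n - 0.5457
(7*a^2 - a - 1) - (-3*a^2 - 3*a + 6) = 10*a^2 + 2*a - 7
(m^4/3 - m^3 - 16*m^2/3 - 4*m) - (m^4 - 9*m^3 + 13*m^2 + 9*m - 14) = -2*m^4/3 + 8*m^3 - 55*m^2/3 - 13*m + 14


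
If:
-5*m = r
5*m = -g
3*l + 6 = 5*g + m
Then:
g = r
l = 8*r/5 - 2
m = -r/5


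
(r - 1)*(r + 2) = r^2 + r - 2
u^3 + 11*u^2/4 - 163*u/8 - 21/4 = (u - 7/2)*(u + 1/4)*(u + 6)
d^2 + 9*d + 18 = (d + 3)*(d + 6)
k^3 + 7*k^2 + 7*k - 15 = (k - 1)*(k + 3)*(k + 5)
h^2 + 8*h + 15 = (h + 3)*(h + 5)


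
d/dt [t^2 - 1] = 2*t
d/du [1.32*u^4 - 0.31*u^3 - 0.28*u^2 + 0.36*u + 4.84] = 5.28*u^3 - 0.93*u^2 - 0.56*u + 0.36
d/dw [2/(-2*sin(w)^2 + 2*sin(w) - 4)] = (2*sin(w) - 1)*cos(w)/(sin(w)^2 - sin(w) + 2)^2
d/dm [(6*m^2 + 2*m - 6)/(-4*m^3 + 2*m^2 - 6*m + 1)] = 2*(12*m^4 + 8*m^3 - 56*m^2 + 18*m - 17)/(16*m^6 - 16*m^5 + 52*m^4 - 32*m^3 + 40*m^2 - 12*m + 1)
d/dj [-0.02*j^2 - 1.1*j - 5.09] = -0.04*j - 1.1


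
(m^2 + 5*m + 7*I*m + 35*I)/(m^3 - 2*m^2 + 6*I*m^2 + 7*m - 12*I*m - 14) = (m + 5)/(m^2 - m*(2 + I) + 2*I)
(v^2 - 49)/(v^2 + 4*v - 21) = (v - 7)/(v - 3)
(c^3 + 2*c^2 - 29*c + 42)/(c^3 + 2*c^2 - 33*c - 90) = (c^3 + 2*c^2 - 29*c + 42)/(c^3 + 2*c^2 - 33*c - 90)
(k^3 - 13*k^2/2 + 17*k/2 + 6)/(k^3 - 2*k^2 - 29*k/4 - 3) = 2*(k - 3)/(2*k + 3)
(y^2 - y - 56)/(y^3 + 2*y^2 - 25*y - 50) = (y^2 - y - 56)/(y^3 + 2*y^2 - 25*y - 50)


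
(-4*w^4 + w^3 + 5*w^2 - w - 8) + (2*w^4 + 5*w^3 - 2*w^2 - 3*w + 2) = -2*w^4 + 6*w^3 + 3*w^2 - 4*w - 6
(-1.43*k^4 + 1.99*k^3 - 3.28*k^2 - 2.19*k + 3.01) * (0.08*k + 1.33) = -0.1144*k^5 - 1.7427*k^4 + 2.3843*k^3 - 4.5376*k^2 - 2.6719*k + 4.0033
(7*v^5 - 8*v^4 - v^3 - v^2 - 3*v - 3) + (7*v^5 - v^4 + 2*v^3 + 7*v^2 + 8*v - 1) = 14*v^5 - 9*v^4 + v^3 + 6*v^2 + 5*v - 4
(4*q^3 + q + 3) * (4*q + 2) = 16*q^4 + 8*q^3 + 4*q^2 + 14*q + 6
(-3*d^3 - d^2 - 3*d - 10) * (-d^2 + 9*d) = 3*d^5 - 26*d^4 - 6*d^3 - 17*d^2 - 90*d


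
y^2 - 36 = (y - 6)*(y + 6)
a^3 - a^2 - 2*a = a*(a - 2)*(a + 1)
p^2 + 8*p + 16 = (p + 4)^2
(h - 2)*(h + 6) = h^2 + 4*h - 12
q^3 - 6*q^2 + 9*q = q*(q - 3)^2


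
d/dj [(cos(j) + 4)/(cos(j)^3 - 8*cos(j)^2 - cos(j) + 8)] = (-125*cos(j)/2 + 2*cos(2*j) + cos(3*j)/2 - 10)/((cos(j) - 8)^2*sin(j)^3)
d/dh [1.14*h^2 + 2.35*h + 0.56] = 2.28*h + 2.35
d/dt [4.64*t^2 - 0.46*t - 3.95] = 9.28*t - 0.46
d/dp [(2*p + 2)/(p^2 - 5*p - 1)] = 2*(-p^2 - 2*p + 4)/(p^4 - 10*p^3 + 23*p^2 + 10*p + 1)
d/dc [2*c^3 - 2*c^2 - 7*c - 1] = 6*c^2 - 4*c - 7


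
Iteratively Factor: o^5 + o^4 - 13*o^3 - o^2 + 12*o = (o + 4)*(o^4 - 3*o^3 - o^2 + 3*o) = (o - 1)*(o + 4)*(o^3 - 2*o^2 - 3*o) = (o - 3)*(o - 1)*(o + 4)*(o^2 + o) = (o - 3)*(o - 1)*(o + 1)*(o + 4)*(o)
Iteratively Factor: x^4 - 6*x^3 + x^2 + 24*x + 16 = (x + 1)*(x^3 - 7*x^2 + 8*x + 16) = (x - 4)*(x + 1)*(x^2 - 3*x - 4) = (x - 4)*(x + 1)^2*(x - 4)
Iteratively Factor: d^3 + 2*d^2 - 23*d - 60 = (d - 5)*(d^2 + 7*d + 12) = (d - 5)*(d + 3)*(d + 4)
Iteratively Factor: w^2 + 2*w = (w + 2)*(w)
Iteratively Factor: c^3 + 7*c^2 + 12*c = (c + 4)*(c^2 + 3*c) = (c + 3)*(c + 4)*(c)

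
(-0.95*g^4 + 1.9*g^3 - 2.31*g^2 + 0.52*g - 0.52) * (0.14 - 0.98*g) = 0.931*g^5 - 1.995*g^4 + 2.5298*g^3 - 0.833*g^2 + 0.5824*g - 0.0728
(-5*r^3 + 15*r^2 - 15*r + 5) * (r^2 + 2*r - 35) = -5*r^5 + 5*r^4 + 190*r^3 - 550*r^2 + 535*r - 175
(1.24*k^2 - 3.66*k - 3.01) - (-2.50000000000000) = 1.24*k^2 - 3.66*k - 0.51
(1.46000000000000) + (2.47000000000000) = 3.93000000000000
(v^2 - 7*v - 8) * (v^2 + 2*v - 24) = v^4 - 5*v^3 - 46*v^2 + 152*v + 192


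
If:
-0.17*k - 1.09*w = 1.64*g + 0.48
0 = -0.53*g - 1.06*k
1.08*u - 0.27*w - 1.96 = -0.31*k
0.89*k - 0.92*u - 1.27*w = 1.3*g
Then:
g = 3.84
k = -1.92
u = 0.89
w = -5.92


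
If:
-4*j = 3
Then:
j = -3/4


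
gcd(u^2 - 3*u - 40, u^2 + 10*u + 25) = u + 5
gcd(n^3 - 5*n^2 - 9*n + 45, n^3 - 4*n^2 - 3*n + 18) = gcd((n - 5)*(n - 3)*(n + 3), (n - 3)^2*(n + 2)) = n - 3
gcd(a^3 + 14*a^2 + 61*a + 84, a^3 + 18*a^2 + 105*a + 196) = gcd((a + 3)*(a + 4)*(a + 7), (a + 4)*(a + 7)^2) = a^2 + 11*a + 28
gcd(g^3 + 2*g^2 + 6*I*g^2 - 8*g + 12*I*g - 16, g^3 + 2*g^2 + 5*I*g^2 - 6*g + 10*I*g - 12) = g^2 + g*(2 + 2*I) + 4*I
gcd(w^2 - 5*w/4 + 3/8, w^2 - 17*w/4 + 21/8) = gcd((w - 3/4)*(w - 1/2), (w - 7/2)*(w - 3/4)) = w - 3/4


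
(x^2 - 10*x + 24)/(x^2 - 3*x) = (x^2 - 10*x + 24)/(x*(x - 3))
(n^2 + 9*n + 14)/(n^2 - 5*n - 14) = (n + 7)/(n - 7)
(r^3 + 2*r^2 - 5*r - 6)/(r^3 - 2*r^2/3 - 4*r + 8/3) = 3*(r^2 + 4*r + 3)/(3*r^2 + 4*r - 4)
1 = 1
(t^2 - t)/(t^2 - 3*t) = (t - 1)/(t - 3)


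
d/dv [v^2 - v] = 2*v - 1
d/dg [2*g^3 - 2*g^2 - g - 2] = 6*g^2 - 4*g - 1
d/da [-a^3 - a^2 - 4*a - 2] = -3*a^2 - 2*a - 4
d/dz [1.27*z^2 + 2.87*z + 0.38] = 2.54*z + 2.87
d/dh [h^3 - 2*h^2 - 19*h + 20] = 3*h^2 - 4*h - 19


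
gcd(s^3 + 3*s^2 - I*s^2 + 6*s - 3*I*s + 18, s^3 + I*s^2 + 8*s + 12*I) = s^2 - I*s + 6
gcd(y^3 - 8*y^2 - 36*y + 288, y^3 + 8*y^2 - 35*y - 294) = y - 6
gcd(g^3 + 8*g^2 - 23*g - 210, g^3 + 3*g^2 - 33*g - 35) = g^2 + 2*g - 35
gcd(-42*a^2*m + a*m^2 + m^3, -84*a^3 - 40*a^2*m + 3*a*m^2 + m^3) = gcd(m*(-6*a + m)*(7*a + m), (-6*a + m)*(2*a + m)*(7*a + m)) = 42*a^2 - a*m - m^2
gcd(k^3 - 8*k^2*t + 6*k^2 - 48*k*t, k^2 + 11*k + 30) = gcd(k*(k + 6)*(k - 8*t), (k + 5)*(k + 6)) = k + 6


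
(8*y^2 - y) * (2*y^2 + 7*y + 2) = 16*y^4 + 54*y^3 + 9*y^2 - 2*y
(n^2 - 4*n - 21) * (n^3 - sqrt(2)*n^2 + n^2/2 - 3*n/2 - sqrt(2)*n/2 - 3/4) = n^5 - 7*n^4/2 - sqrt(2)*n^4 - 49*n^3/2 + 7*sqrt(2)*n^3/2 - 21*n^2/4 + 23*sqrt(2)*n^2 + 21*sqrt(2)*n/2 + 69*n/2 + 63/4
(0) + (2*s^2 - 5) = 2*s^2 - 5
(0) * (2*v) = 0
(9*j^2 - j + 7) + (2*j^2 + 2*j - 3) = 11*j^2 + j + 4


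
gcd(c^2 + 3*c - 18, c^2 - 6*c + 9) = c - 3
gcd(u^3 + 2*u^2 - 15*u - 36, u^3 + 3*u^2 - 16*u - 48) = u^2 - u - 12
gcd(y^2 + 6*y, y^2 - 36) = y + 6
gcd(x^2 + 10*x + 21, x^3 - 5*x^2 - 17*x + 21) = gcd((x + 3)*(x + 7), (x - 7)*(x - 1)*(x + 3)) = x + 3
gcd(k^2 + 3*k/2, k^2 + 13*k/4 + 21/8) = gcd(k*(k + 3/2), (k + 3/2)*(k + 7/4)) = k + 3/2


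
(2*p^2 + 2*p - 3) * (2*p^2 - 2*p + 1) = 4*p^4 - 8*p^2 + 8*p - 3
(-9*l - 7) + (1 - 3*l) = -12*l - 6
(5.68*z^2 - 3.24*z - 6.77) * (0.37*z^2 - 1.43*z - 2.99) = 2.1016*z^4 - 9.3212*z^3 - 14.8549*z^2 + 19.3687*z + 20.2423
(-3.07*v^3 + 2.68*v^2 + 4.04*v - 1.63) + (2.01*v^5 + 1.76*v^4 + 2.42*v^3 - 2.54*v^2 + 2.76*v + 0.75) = 2.01*v^5 + 1.76*v^4 - 0.65*v^3 + 0.14*v^2 + 6.8*v - 0.88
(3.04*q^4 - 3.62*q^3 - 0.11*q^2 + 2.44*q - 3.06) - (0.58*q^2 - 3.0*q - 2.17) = 3.04*q^4 - 3.62*q^3 - 0.69*q^2 + 5.44*q - 0.89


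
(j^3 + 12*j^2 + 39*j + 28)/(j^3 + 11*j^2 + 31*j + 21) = (j + 4)/(j + 3)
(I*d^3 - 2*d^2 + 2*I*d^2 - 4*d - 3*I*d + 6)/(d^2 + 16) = (I*d^3 + 2*d^2*(-1 + I) - d*(4 + 3*I) + 6)/(d^2 + 16)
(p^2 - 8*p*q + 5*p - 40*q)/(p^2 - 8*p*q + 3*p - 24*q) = (p + 5)/(p + 3)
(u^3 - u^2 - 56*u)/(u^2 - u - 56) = u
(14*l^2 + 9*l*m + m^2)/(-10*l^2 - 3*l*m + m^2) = (-7*l - m)/(5*l - m)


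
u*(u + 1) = u^2 + u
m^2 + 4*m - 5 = (m - 1)*(m + 5)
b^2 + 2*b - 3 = (b - 1)*(b + 3)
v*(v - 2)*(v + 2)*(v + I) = v^4 + I*v^3 - 4*v^2 - 4*I*v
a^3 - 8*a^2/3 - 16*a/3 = a*(a - 4)*(a + 4/3)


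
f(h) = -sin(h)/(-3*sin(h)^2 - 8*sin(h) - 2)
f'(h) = -(6*sin(h)*cos(h) + 8*cos(h))*sin(h)/(-3*sin(h)^2 - 8*sin(h) - 2)^2 - cos(h)/(-3*sin(h)^2 - 8*sin(h) - 2)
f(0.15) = 0.05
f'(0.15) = 0.18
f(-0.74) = 0.33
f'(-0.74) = 0.11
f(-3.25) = 0.04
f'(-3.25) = -0.23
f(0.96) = 0.08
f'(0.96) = -0.00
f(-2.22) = 0.32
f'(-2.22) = -0.01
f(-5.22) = 0.08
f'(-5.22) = -0.00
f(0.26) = 0.06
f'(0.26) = 0.10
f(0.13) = 0.04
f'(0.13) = 0.20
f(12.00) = 0.38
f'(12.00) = 0.47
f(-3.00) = -0.15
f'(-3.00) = -2.22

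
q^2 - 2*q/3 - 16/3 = (q - 8/3)*(q + 2)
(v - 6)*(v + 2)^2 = v^3 - 2*v^2 - 20*v - 24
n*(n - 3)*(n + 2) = n^3 - n^2 - 6*n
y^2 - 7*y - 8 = (y - 8)*(y + 1)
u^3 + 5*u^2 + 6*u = u*(u + 2)*(u + 3)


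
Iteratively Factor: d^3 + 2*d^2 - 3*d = (d - 1)*(d^2 + 3*d) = (d - 1)*(d + 3)*(d)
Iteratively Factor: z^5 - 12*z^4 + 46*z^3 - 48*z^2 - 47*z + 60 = (z + 1)*(z^4 - 13*z^3 + 59*z^2 - 107*z + 60) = (z - 1)*(z + 1)*(z^3 - 12*z^2 + 47*z - 60) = (z - 4)*(z - 1)*(z + 1)*(z^2 - 8*z + 15) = (z - 5)*(z - 4)*(z - 1)*(z + 1)*(z - 3)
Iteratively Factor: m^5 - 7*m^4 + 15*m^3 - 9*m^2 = (m)*(m^4 - 7*m^3 + 15*m^2 - 9*m) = m*(m - 3)*(m^3 - 4*m^2 + 3*m) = m*(m - 3)*(m - 1)*(m^2 - 3*m) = m^2*(m - 3)*(m - 1)*(m - 3)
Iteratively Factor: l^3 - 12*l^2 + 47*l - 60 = (l - 4)*(l^2 - 8*l + 15) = (l - 5)*(l - 4)*(l - 3)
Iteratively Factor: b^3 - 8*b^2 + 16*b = (b)*(b^2 - 8*b + 16) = b*(b - 4)*(b - 4)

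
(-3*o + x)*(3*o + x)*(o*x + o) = -9*o^3*x - 9*o^3 + o*x^3 + o*x^2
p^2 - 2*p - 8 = (p - 4)*(p + 2)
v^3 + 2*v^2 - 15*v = v*(v - 3)*(v + 5)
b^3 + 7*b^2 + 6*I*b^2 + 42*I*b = b*(b + 7)*(b + 6*I)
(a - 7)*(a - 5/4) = a^2 - 33*a/4 + 35/4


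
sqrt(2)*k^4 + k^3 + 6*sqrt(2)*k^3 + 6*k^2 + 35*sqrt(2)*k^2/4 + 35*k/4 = k*(k + 5/2)*(k + 7/2)*(sqrt(2)*k + 1)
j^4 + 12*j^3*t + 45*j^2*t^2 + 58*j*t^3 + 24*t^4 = (j + t)^2*(j + 4*t)*(j + 6*t)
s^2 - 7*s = s*(s - 7)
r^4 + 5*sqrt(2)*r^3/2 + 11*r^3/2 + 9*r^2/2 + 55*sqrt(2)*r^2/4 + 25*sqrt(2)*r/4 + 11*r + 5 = (r + 1/2)*(r + 5)*(r + sqrt(2)/2)*(r + 2*sqrt(2))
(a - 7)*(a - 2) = a^2 - 9*a + 14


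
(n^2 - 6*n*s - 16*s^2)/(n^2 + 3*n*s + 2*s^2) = (n - 8*s)/(n + s)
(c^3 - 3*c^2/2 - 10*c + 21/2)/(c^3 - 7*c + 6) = (c - 7/2)/(c - 2)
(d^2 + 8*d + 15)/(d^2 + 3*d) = (d + 5)/d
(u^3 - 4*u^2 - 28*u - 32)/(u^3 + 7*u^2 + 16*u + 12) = (u - 8)/(u + 3)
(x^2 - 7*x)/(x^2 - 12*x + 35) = x/(x - 5)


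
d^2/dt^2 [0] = 0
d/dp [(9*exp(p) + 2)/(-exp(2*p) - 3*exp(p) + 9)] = (9*exp(2*p) + 4*exp(p) + 87)*exp(p)/(exp(4*p) + 6*exp(3*p) - 9*exp(2*p) - 54*exp(p) + 81)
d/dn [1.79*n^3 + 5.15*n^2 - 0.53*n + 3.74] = 5.37*n^2 + 10.3*n - 0.53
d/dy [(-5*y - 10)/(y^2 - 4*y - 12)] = 5/(y^2 - 12*y + 36)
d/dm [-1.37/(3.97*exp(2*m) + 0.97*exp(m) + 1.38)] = (10.8778*exp(m) + 1.3289)*exp(m)/(3.97*exp(2*m) + 0.97*exp(m) + 1.38)^2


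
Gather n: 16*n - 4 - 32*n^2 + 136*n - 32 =-32*n^2 + 152*n - 36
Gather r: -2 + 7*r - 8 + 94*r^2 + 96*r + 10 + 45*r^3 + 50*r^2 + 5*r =45*r^3 + 144*r^2 + 108*r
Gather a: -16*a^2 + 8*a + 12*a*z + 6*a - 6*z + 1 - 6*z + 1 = -16*a^2 + a*(12*z + 14) - 12*z + 2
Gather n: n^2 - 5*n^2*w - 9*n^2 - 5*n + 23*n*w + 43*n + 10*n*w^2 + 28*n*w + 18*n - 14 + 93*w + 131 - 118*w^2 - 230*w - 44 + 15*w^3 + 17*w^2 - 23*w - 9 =n^2*(-5*w - 8) + n*(10*w^2 + 51*w + 56) + 15*w^3 - 101*w^2 - 160*w + 64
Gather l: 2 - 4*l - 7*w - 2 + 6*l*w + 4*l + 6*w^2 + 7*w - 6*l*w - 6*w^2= 0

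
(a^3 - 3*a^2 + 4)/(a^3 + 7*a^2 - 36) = (a^2 - a - 2)/(a^2 + 9*a + 18)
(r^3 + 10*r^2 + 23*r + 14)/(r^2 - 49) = (r^2 + 3*r + 2)/(r - 7)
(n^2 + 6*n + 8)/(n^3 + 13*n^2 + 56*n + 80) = (n + 2)/(n^2 + 9*n + 20)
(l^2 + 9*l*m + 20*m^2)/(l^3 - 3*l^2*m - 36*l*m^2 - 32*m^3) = (l + 5*m)/(l^2 - 7*l*m - 8*m^2)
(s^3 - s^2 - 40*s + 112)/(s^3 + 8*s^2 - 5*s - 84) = (s^2 - 8*s + 16)/(s^2 + s - 12)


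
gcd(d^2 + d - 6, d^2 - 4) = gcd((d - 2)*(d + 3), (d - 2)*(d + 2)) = d - 2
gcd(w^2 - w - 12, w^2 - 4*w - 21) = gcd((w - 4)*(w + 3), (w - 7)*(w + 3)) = w + 3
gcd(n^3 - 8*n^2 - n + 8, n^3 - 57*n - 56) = n^2 - 7*n - 8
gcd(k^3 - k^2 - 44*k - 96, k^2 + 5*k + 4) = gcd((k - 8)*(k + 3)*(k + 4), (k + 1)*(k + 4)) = k + 4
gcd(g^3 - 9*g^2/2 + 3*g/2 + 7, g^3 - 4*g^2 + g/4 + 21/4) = g^2 - 5*g/2 - 7/2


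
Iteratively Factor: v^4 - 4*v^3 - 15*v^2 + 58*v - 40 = (v - 5)*(v^3 + v^2 - 10*v + 8) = (v - 5)*(v - 2)*(v^2 + 3*v - 4) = (v - 5)*(v - 2)*(v + 4)*(v - 1)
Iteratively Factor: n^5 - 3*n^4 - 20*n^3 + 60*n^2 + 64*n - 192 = (n - 3)*(n^4 - 20*n^2 + 64) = (n - 3)*(n + 4)*(n^3 - 4*n^2 - 4*n + 16) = (n - 3)*(n - 2)*(n + 4)*(n^2 - 2*n - 8) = (n - 4)*(n - 3)*(n - 2)*(n + 4)*(n + 2)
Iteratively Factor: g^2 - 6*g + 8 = (g - 2)*(g - 4)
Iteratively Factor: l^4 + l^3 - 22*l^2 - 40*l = (l + 2)*(l^3 - l^2 - 20*l) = (l + 2)*(l + 4)*(l^2 - 5*l) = (l - 5)*(l + 2)*(l + 4)*(l)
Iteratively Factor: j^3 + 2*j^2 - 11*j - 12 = (j - 3)*(j^2 + 5*j + 4) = (j - 3)*(j + 4)*(j + 1)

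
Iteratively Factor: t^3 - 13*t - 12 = (t - 4)*(t^2 + 4*t + 3) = (t - 4)*(t + 1)*(t + 3)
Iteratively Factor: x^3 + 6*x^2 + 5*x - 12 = (x + 3)*(x^2 + 3*x - 4) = (x + 3)*(x + 4)*(x - 1)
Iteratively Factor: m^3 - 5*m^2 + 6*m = (m)*(m^2 - 5*m + 6) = m*(m - 2)*(m - 3)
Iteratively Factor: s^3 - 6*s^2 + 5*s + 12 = (s + 1)*(s^2 - 7*s + 12) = (s - 4)*(s + 1)*(s - 3)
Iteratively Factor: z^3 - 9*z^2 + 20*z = (z - 4)*(z^2 - 5*z) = z*(z - 4)*(z - 5)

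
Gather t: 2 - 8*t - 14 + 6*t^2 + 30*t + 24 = 6*t^2 + 22*t + 12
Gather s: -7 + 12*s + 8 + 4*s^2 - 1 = 4*s^2 + 12*s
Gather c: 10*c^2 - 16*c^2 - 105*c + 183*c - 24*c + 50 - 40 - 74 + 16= -6*c^2 + 54*c - 48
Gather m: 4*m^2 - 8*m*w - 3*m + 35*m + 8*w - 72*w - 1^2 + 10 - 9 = 4*m^2 + m*(32 - 8*w) - 64*w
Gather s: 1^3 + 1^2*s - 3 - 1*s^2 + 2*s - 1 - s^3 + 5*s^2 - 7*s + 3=-s^3 + 4*s^2 - 4*s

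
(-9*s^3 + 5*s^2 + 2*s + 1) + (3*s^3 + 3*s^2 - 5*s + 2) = -6*s^3 + 8*s^2 - 3*s + 3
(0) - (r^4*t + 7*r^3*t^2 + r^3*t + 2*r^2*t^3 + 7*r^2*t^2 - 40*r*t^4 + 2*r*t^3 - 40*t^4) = -r^4*t - 7*r^3*t^2 - r^3*t - 2*r^2*t^3 - 7*r^2*t^2 + 40*r*t^4 - 2*r*t^3 + 40*t^4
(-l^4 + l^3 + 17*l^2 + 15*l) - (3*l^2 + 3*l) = -l^4 + l^3 + 14*l^2 + 12*l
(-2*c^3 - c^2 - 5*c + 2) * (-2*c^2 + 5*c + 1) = 4*c^5 - 8*c^4 + 3*c^3 - 30*c^2 + 5*c + 2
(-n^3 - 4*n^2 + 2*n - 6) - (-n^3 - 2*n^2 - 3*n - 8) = -2*n^2 + 5*n + 2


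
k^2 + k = k*(k + 1)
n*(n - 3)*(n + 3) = n^3 - 9*n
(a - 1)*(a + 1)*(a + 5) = a^3 + 5*a^2 - a - 5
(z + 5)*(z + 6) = z^2 + 11*z + 30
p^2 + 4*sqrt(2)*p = p*(p + 4*sqrt(2))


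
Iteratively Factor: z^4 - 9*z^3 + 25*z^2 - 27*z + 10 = (z - 1)*(z^3 - 8*z^2 + 17*z - 10) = (z - 2)*(z - 1)*(z^2 - 6*z + 5) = (z - 5)*(z - 2)*(z - 1)*(z - 1)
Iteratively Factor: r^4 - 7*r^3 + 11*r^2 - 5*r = (r - 5)*(r^3 - 2*r^2 + r) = (r - 5)*(r - 1)*(r^2 - r) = r*(r - 5)*(r - 1)*(r - 1)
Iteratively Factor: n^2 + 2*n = (n)*(n + 2)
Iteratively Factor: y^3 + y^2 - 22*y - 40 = (y - 5)*(y^2 + 6*y + 8) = (y - 5)*(y + 4)*(y + 2)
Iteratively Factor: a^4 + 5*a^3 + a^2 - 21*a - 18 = (a - 2)*(a^3 + 7*a^2 + 15*a + 9) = (a - 2)*(a + 3)*(a^2 + 4*a + 3) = (a - 2)*(a + 1)*(a + 3)*(a + 3)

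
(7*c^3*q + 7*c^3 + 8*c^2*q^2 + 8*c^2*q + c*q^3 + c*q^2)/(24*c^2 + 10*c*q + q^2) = c*(7*c^2*q + 7*c^2 + 8*c*q^2 + 8*c*q + q^3 + q^2)/(24*c^2 + 10*c*q + q^2)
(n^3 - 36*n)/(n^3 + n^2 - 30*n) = (n - 6)/(n - 5)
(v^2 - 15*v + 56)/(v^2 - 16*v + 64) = (v - 7)/(v - 8)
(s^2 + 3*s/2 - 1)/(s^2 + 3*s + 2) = (s - 1/2)/(s + 1)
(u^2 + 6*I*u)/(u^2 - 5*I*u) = (u + 6*I)/(u - 5*I)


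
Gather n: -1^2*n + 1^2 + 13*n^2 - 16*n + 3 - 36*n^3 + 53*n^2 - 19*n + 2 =-36*n^3 + 66*n^2 - 36*n + 6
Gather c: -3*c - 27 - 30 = -3*c - 57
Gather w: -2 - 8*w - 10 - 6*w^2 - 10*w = -6*w^2 - 18*w - 12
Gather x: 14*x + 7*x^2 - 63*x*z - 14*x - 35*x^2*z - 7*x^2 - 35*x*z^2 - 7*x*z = -35*x^2*z + x*(-35*z^2 - 70*z)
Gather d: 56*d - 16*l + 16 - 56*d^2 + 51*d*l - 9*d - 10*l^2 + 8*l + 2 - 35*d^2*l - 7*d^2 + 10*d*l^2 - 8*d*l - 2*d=d^2*(-35*l - 63) + d*(10*l^2 + 43*l + 45) - 10*l^2 - 8*l + 18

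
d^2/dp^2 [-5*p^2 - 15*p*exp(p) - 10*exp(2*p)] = -15*p*exp(p) - 40*exp(2*p) - 30*exp(p) - 10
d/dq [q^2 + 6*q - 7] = 2*q + 6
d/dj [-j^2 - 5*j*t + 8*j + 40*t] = -2*j - 5*t + 8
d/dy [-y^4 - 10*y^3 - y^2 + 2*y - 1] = -4*y^3 - 30*y^2 - 2*y + 2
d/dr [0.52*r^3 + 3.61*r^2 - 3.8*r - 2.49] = 1.56*r^2 + 7.22*r - 3.8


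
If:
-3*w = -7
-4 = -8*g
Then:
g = 1/2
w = 7/3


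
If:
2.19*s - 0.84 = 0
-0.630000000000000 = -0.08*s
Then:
No Solution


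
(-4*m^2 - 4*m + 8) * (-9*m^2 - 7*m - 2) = 36*m^4 + 64*m^3 - 36*m^2 - 48*m - 16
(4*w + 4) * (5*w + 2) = 20*w^2 + 28*w + 8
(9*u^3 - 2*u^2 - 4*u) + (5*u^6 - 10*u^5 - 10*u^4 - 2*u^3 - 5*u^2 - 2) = 5*u^6 - 10*u^5 - 10*u^4 + 7*u^3 - 7*u^2 - 4*u - 2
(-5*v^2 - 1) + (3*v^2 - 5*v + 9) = -2*v^2 - 5*v + 8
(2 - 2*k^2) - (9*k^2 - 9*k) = -11*k^2 + 9*k + 2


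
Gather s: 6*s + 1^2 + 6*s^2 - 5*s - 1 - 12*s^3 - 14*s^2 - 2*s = -12*s^3 - 8*s^2 - s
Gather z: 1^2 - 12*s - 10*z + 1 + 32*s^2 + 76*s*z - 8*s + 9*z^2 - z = 32*s^2 - 20*s + 9*z^2 + z*(76*s - 11) + 2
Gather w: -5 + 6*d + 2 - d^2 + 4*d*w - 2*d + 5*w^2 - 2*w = -d^2 + 4*d + 5*w^2 + w*(4*d - 2) - 3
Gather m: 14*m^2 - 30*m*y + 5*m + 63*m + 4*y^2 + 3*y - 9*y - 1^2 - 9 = 14*m^2 + m*(68 - 30*y) + 4*y^2 - 6*y - 10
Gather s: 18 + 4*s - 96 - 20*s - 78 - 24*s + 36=-40*s - 120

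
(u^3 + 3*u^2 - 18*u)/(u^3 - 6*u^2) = (u^2 + 3*u - 18)/(u*(u - 6))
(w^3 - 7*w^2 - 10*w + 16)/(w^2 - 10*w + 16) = (w^2 + w - 2)/(w - 2)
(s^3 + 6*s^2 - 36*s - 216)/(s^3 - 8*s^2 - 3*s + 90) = (s^2 + 12*s + 36)/(s^2 - 2*s - 15)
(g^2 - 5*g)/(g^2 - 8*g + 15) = g/(g - 3)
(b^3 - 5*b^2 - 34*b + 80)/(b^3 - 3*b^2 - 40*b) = (b - 2)/b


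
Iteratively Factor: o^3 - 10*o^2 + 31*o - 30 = (o - 3)*(o^2 - 7*o + 10) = (o - 5)*(o - 3)*(o - 2)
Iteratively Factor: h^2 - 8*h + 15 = (h - 3)*(h - 5)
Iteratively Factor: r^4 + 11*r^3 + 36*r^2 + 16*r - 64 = (r + 4)*(r^3 + 7*r^2 + 8*r - 16) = (r + 4)^2*(r^2 + 3*r - 4) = (r - 1)*(r + 4)^2*(r + 4)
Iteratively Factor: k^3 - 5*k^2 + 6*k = (k)*(k^2 - 5*k + 6) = k*(k - 2)*(k - 3)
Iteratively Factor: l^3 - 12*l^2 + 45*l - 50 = (l - 5)*(l^2 - 7*l + 10) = (l - 5)^2*(l - 2)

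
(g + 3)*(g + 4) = g^2 + 7*g + 12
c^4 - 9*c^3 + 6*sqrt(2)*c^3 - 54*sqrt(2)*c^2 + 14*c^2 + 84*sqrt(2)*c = c*(c - 7)*(c - 2)*(c + 6*sqrt(2))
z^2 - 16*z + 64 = (z - 8)^2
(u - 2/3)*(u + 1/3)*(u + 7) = u^3 + 20*u^2/3 - 23*u/9 - 14/9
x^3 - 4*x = x*(x - 2)*(x + 2)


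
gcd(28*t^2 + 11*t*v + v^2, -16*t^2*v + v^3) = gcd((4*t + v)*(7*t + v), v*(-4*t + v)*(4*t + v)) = 4*t + v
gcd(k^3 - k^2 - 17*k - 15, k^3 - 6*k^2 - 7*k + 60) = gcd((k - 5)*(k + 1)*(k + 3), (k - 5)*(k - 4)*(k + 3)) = k^2 - 2*k - 15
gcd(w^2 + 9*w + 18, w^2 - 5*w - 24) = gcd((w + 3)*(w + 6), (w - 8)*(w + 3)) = w + 3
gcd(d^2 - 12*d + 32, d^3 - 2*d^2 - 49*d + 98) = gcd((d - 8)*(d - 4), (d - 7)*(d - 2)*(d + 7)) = 1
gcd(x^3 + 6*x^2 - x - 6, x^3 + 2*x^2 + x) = x + 1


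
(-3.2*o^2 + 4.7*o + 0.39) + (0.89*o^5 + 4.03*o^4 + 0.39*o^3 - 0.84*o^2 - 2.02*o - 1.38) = 0.89*o^5 + 4.03*o^4 + 0.39*o^3 - 4.04*o^2 + 2.68*o - 0.99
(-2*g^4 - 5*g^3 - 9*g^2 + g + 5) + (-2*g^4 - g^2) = -4*g^4 - 5*g^3 - 10*g^2 + g + 5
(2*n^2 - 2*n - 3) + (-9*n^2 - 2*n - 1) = -7*n^2 - 4*n - 4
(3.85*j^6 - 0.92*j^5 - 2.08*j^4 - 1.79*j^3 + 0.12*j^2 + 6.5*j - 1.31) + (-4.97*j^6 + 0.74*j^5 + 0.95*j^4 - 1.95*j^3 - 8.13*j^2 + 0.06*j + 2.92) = -1.12*j^6 - 0.18*j^5 - 1.13*j^4 - 3.74*j^3 - 8.01*j^2 + 6.56*j + 1.61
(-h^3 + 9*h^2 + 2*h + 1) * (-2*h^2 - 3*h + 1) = 2*h^5 - 15*h^4 - 32*h^3 + h^2 - h + 1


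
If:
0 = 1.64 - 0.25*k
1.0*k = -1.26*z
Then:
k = 6.56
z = -5.21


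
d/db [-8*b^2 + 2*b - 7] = 2 - 16*b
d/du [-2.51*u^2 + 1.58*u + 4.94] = 1.58 - 5.02*u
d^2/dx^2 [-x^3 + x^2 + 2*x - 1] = 2 - 6*x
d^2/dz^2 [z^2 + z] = 2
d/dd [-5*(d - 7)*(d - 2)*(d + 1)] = -15*d^2 + 80*d - 25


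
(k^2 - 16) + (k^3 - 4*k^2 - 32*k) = k^3 - 3*k^2 - 32*k - 16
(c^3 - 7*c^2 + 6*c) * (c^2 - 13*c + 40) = c^5 - 20*c^4 + 137*c^3 - 358*c^2 + 240*c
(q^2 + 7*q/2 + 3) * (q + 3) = q^3 + 13*q^2/2 + 27*q/2 + 9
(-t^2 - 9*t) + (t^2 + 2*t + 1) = 1 - 7*t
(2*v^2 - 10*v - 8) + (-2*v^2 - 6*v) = -16*v - 8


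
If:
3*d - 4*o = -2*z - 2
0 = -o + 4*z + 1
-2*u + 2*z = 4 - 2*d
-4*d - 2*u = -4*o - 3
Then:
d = 3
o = 3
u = 3/2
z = 1/2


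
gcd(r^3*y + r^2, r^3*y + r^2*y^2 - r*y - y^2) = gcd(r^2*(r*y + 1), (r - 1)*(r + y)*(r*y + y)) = 1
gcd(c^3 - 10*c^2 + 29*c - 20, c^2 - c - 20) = c - 5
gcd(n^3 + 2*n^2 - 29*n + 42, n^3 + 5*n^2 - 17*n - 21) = n^2 + 4*n - 21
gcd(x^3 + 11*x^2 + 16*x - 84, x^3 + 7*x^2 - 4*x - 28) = x^2 + 5*x - 14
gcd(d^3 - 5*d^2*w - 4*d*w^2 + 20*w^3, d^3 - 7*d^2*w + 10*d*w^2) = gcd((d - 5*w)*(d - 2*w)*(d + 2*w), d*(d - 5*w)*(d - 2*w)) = d^2 - 7*d*w + 10*w^2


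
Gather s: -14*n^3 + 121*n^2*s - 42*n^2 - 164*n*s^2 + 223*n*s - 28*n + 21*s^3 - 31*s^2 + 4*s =-14*n^3 - 42*n^2 - 28*n + 21*s^3 + s^2*(-164*n - 31) + s*(121*n^2 + 223*n + 4)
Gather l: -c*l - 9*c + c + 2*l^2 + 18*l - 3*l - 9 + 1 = -8*c + 2*l^2 + l*(15 - c) - 8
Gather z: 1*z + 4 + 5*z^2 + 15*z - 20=5*z^2 + 16*z - 16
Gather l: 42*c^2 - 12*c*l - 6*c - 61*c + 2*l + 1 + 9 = 42*c^2 - 67*c + l*(2 - 12*c) + 10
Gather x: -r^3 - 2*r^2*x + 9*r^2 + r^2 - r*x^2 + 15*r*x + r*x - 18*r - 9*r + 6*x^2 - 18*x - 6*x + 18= -r^3 + 10*r^2 - 27*r + x^2*(6 - r) + x*(-2*r^2 + 16*r - 24) + 18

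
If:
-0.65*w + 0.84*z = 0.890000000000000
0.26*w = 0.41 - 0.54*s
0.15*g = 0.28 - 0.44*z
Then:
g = 1.86666666666667 - 2.93333333333333*z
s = 1.41851851851852 - 0.622222222222222*z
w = 1.29230769230769*z - 1.36923076923077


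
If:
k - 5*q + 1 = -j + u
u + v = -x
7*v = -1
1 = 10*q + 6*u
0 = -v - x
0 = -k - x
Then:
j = -5/14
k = -1/7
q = 1/10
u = 0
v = -1/7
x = 1/7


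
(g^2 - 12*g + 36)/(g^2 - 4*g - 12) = (g - 6)/(g + 2)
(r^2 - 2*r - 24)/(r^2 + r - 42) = (r + 4)/(r + 7)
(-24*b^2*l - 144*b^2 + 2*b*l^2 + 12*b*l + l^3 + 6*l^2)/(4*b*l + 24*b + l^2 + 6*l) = (-24*b^2 + 2*b*l + l^2)/(4*b + l)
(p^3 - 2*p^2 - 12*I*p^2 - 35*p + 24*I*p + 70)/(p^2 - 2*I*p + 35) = (p^2 - p*(2 + 5*I) + 10*I)/(p + 5*I)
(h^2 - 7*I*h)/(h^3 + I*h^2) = (h - 7*I)/(h*(h + I))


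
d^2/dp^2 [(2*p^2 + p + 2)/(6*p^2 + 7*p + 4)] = 12*(-8*p^3 + 12*p^2 + 30*p + 9)/(216*p^6 + 756*p^5 + 1314*p^4 + 1351*p^3 + 876*p^2 + 336*p + 64)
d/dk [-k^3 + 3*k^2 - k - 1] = -3*k^2 + 6*k - 1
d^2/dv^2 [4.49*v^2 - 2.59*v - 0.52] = 8.98000000000000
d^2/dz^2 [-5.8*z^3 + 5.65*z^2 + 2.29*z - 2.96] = 11.3 - 34.8*z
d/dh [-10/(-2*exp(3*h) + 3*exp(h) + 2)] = (30 - 60*exp(2*h))*exp(h)/(-2*exp(3*h) + 3*exp(h) + 2)^2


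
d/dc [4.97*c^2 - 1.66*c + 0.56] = 9.94*c - 1.66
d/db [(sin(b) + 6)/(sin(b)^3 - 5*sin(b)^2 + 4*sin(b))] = (-2*sin(b)^3 - 13*sin(b)^2 + 60*sin(b) - 24)*cos(b)/((sin(b) - 4)^2*(sin(b) - 1)^2*sin(b)^2)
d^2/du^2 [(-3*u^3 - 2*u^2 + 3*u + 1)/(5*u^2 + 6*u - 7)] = 6*(-26*u^3 + 81*u^2 - 12*u + 33)/(125*u^6 + 450*u^5 + 15*u^4 - 1044*u^3 - 21*u^2 + 882*u - 343)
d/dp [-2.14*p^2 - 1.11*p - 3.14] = -4.28*p - 1.11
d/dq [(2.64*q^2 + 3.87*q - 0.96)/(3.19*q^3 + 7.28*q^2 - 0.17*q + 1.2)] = (-8.4216*q^4 - 24.6906*q^3 - 19.4352*q^2 + 20.3136*q + 4.4808)/(10.1761*q^6 + 46.4464*q^5 + 51.9138*q^4 + 5.1808*q^3 + 17.5009*q^2 - 0.408*q + 1.44)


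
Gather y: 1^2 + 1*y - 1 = y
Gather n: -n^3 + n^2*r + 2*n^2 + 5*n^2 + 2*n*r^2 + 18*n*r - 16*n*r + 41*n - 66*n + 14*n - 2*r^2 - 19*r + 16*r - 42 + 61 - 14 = -n^3 + n^2*(r + 7) + n*(2*r^2 + 2*r - 11) - 2*r^2 - 3*r + 5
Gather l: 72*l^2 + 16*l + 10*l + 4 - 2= 72*l^2 + 26*l + 2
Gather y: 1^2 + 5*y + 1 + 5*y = 10*y + 2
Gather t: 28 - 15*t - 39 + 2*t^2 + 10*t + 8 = 2*t^2 - 5*t - 3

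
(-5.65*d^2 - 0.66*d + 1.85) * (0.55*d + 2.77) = -3.1075*d^3 - 16.0135*d^2 - 0.8107*d + 5.1245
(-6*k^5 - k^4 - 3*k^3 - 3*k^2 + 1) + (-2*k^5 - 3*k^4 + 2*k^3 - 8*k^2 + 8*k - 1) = -8*k^5 - 4*k^4 - k^3 - 11*k^2 + 8*k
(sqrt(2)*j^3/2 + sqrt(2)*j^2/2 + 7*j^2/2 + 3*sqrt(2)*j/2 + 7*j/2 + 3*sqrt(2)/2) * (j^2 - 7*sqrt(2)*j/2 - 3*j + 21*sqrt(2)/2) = sqrt(2)*j^5/2 - sqrt(2)*j^4 - 49*sqrt(2)*j^3/4 - 21*j^2/2 + 43*sqrt(2)*j^2/2 + 21*j + 129*sqrt(2)*j/4 + 63/2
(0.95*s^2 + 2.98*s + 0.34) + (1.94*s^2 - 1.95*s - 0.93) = 2.89*s^2 + 1.03*s - 0.59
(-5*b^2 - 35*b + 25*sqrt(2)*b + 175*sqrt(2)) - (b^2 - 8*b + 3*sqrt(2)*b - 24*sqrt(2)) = -6*b^2 - 27*b + 22*sqrt(2)*b + 199*sqrt(2)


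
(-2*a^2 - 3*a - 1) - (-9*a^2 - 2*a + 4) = 7*a^2 - a - 5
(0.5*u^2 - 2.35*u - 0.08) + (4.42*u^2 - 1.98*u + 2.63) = 4.92*u^2 - 4.33*u + 2.55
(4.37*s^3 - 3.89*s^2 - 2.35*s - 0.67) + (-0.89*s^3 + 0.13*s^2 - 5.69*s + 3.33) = 3.48*s^3 - 3.76*s^2 - 8.04*s + 2.66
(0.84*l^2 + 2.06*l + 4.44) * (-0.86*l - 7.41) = -0.7224*l^3 - 7.996*l^2 - 19.083*l - 32.9004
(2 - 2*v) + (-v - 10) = -3*v - 8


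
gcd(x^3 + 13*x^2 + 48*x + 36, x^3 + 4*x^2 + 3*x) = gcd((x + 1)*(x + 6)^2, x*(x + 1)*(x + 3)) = x + 1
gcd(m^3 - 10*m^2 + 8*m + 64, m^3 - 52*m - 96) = m^2 - 6*m - 16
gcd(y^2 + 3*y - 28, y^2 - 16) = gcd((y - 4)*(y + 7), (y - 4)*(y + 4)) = y - 4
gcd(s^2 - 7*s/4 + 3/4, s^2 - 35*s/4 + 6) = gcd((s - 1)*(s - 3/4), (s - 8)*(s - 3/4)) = s - 3/4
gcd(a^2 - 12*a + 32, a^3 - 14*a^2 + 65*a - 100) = a - 4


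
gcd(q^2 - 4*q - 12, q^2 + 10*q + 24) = 1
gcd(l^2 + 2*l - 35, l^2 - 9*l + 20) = l - 5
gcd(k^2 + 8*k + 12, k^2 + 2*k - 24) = k + 6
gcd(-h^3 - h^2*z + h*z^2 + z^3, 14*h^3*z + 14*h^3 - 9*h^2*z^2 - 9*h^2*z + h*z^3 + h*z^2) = 1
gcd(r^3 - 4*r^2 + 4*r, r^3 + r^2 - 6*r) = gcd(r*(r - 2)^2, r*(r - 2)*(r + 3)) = r^2 - 2*r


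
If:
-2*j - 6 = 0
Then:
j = -3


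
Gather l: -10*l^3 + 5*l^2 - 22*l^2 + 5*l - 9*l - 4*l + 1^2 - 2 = -10*l^3 - 17*l^2 - 8*l - 1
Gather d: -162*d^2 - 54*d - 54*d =-162*d^2 - 108*d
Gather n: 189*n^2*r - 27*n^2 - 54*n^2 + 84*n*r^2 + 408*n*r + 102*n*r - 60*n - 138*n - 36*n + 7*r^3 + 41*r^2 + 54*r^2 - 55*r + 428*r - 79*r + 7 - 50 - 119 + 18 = n^2*(189*r - 81) + n*(84*r^2 + 510*r - 234) + 7*r^3 + 95*r^2 + 294*r - 144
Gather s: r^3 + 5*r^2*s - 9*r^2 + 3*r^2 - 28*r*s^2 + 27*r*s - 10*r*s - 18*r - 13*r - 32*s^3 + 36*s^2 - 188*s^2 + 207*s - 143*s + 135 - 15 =r^3 - 6*r^2 - 31*r - 32*s^3 + s^2*(-28*r - 152) + s*(5*r^2 + 17*r + 64) + 120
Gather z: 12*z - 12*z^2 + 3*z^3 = 3*z^3 - 12*z^2 + 12*z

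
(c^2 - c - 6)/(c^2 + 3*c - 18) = (c + 2)/(c + 6)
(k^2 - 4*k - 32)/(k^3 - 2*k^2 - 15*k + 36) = (k - 8)/(k^2 - 6*k + 9)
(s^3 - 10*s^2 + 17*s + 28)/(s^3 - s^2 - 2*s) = (s^2 - 11*s + 28)/(s*(s - 2))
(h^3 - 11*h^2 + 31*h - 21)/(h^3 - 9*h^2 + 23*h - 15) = (h - 7)/(h - 5)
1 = 1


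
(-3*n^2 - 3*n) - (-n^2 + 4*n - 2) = -2*n^2 - 7*n + 2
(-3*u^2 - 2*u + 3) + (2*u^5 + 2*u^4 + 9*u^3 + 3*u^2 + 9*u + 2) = 2*u^5 + 2*u^4 + 9*u^3 + 7*u + 5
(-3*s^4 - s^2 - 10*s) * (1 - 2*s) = 6*s^5 - 3*s^4 + 2*s^3 + 19*s^2 - 10*s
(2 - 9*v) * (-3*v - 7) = 27*v^2 + 57*v - 14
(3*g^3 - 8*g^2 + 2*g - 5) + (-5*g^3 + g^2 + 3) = -2*g^3 - 7*g^2 + 2*g - 2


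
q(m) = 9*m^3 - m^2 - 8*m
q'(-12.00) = 3904.00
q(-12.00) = -15600.00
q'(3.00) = 229.00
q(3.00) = 210.00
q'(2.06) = 102.46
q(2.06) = 57.95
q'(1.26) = 32.35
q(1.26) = 6.34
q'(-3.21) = 276.63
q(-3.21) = -282.31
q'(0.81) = 8.09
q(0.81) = -2.35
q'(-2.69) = 192.75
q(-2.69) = -160.90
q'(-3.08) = 254.29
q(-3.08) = -247.81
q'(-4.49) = 545.30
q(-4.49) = -798.91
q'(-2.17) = 123.48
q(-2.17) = -79.31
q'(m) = 27*m^2 - 2*m - 8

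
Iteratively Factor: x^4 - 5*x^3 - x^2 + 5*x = (x - 1)*(x^3 - 4*x^2 - 5*x) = (x - 1)*(x + 1)*(x^2 - 5*x) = (x - 5)*(x - 1)*(x + 1)*(x)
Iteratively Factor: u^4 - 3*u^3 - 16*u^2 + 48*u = (u - 4)*(u^3 + u^2 - 12*u) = (u - 4)*(u + 4)*(u^2 - 3*u) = u*(u - 4)*(u + 4)*(u - 3)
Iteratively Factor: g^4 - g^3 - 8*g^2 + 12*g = (g - 2)*(g^3 + g^2 - 6*g) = (g - 2)^2*(g^2 + 3*g) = g*(g - 2)^2*(g + 3)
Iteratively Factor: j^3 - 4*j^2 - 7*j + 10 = (j - 5)*(j^2 + j - 2) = (j - 5)*(j + 2)*(j - 1)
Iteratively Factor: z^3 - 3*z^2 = (z)*(z^2 - 3*z) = z^2*(z - 3)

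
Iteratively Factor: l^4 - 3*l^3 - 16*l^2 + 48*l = (l + 4)*(l^3 - 7*l^2 + 12*l) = (l - 4)*(l + 4)*(l^2 - 3*l) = (l - 4)*(l - 3)*(l + 4)*(l)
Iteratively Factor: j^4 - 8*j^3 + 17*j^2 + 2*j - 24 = (j + 1)*(j^3 - 9*j^2 + 26*j - 24) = (j - 2)*(j + 1)*(j^2 - 7*j + 12) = (j - 4)*(j - 2)*(j + 1)*(j - 3)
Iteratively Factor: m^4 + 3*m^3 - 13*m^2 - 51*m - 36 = (m + 1)*(m^3 + 2*m^2 - 15*m - 36) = (m + 1)*(m + 3)*(m^2 - m - 12) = (m - 4)*(m + 1)*(m + 3)*(m + 3)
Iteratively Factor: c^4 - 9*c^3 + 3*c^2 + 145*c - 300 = (c + 4)*(c^3 - 13*c^2 + 55*c - 75) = (c - 5)*(c + 4)*(c^2 - 8*c + 15) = (c - 5)*(c - 3)*(c + 4)*(c - 5)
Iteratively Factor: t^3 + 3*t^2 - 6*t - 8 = (t - 2)*(t^2 + 5*t + 4) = (t - 2)*(t + 4)*(t + 1)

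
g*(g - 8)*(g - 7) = g^3 - 15*g^2 + 56*g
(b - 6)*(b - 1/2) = b^2 - 13*b/2 + 3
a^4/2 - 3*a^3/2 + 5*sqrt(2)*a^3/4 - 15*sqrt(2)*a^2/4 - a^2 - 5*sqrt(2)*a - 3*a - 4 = (a/2 + 1/2)*(a - 4)*(a + sqrt(2)/2)*(a + 2*sqrt(2))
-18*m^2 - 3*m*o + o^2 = (-6*m + o)*(3*m + o)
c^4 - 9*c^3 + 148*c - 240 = (c - 6)*(c - 5)*(c - 2)*(c + 4)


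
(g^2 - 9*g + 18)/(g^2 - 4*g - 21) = (-g^2 + 9*g - 18)/(-g^2 + 4*g + 21)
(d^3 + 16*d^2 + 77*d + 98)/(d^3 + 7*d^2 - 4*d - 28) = (d + 7)/(d - 2)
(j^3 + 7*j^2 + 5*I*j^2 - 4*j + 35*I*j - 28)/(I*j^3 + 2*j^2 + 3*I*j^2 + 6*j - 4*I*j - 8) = (-I*j^3 + j^2*(5 - 7*I) + j*(35 + 4*I) + 28*I)/(j^3 + j^2*(3 - 2*I) + j*(-4 - 6*I) + 8*I)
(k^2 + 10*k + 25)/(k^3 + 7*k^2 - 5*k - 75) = 1/(k - 3)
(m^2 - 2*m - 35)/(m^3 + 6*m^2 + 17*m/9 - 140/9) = 9*(m - 7)/(9*m^2 + 9*m - 28)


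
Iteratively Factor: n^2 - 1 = (n - 1)*(n + 1)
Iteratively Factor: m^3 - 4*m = (m + 2)*(m^2 - 2*m) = m*(m + 2)*(m - 2)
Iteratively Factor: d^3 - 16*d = (d + 4)*(d^2 - 4*d) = (d - 4)*(d + 4)*(d)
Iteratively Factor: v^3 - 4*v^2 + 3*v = (v)*(v^2 - 4*v + 3) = v*(v - 1)*(v - 3)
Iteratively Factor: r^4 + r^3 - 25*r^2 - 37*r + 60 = (r - 1)*(r^3 + 2*r^2 - 23*r - 60) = (r - 5)*(r - 1)*(r^2 + 7*r + 12) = (r - 5)*(r - 1)*(r + 3)*(r + 4)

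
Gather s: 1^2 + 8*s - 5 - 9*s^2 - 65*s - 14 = -9*s^2 - 57*s - 18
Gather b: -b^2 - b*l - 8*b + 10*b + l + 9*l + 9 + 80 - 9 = -b^2 + b*(2 - l) + 10*l + 80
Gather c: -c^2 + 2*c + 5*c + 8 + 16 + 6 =-c^2 + 7*c + 30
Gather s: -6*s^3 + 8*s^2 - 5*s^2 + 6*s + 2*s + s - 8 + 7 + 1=-6*s^3 + 3*s^2 + 9*s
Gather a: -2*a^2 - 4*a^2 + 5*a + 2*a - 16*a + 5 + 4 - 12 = -6*a^2 - 9*a - 3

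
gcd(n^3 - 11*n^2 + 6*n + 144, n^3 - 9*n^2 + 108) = n^2 - 3*n - 18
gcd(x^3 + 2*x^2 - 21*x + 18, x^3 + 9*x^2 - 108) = x^2 + 3*x - 18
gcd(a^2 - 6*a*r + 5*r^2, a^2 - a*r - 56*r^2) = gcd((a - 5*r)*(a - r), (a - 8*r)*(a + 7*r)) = 1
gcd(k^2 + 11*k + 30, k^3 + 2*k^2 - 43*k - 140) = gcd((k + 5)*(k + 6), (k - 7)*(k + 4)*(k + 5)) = k + 5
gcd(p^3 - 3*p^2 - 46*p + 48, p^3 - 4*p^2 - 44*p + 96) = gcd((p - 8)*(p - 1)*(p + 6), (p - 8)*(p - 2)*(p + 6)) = p^2 - 2*p - 48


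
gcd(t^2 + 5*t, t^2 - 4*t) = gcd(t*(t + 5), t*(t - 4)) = t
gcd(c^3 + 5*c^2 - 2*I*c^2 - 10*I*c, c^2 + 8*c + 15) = c + 5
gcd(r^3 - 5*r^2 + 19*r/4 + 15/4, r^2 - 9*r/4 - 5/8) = r - 5/2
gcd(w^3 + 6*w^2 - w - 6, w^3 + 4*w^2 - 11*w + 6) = w^2 + 5*w - 6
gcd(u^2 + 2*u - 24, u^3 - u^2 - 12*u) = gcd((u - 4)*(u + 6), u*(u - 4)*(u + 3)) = u - 4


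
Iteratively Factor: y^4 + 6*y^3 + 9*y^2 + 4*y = (y + 1)*(y^3 + 5*y^2 + 4*y) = y*(y + 1)*(y^2 + 5*y + 4) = y*(y + 1)^2*(y + 4)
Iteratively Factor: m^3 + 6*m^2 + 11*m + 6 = (m + 3)*(m^2 + 3*m + 2) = (m + 2)*(m + 3)*(m + 1)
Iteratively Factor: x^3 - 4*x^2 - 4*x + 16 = (x - 4)*(x^2 - 4) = (x - 4)*(x + 2)*(x - 2)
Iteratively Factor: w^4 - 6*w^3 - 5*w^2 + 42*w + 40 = (w - 5)*(w^3 - w^2 - 10*w - 8) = (w - 5)*(w + 2)*(w^2 - 3*w - 4) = (w - 5)*(w - 4)*(w + 2)*(w + 1)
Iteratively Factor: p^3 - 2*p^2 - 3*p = (p + 1)*(p^2 - 3*p) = p*(p + 1)*(p - 3)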